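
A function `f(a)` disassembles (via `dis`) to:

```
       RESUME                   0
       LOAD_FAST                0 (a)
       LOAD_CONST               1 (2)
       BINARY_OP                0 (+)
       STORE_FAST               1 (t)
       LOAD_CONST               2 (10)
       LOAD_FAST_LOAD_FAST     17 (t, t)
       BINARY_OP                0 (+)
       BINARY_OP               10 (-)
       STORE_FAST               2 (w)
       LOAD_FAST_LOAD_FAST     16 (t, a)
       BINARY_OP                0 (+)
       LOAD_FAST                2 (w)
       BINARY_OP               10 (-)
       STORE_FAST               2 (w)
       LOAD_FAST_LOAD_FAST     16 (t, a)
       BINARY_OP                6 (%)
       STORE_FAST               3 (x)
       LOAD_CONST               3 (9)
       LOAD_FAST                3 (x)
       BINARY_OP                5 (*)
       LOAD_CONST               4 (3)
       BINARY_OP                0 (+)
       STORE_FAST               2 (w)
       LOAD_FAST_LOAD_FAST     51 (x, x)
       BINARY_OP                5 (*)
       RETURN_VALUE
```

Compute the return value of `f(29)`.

4

LOAD_FAST a → push 29. Stack: [29]
LOAD_CONST → push 2. Stack: [29, 2]
BINARY_OP + → 29 + 2 = 31. Stack: [31]
STORE_FAST t → t=31. Stack: []
LOAD_CONST → push 10. Stack: [10]
LOAD_FAST_LOAD_FAST t,t → push 31,31. Stack: [10, 31, 31]
BINARY_OP + → 31 + 31 = 62. Stack: [10, 62]
BINARY_OP - → 10 - 62 = -52. Stack: [-52]
STORE_FAST w → w=-52. Stack: []
LOAD_FAST_LOAD_FAST t,a → push 31,29. Stack: [31, 29]
BINARY_OP + → 31 + 29 = 60. Stack: [60]
LOAD_FAST w → push -52. Stack: [60, -52]
BINARY_OP - → 60 - -52 = 112. Stack: [112]
STORE_FAST w → w=112. Stack: []
LOAD_FAST_LOAD_FAST t,a → push 31,29. Stack: [31, 29]
BINARY_OP % → 31 % 29 = 2. Stack: [2]
STORE_FAST x → x=2. Stack: []
LOAD_CONST → push 9. Stack: [9]
LOAD_FAST x → push 2. Stack: [9, 2]
BINARY_OP * → 9 * 2 = 18. Stack: [18]
LOAD_CONST → push 3. Stack: [18, 3]
BINARY_OP + → 18 + 3 = 21. Stack: [21]
STORE_FAST w → w=21. Stack: []
LOAD_FAST_LOAD_FAST x,x → push 2,2. Stack: [2, 2]
BINARY_OP * → 2 * 2 = 4. Stack: [4]
RETURN_VALUE → return 4.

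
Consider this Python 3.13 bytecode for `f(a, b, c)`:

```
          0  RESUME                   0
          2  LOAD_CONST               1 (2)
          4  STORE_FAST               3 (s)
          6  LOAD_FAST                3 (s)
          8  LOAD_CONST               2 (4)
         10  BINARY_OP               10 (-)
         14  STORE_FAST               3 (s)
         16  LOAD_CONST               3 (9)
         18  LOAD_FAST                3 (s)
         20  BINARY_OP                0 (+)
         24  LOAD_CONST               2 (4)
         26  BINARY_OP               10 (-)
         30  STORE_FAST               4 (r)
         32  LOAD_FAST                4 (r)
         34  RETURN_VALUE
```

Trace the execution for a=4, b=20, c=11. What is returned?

3

LOAD_CONST → push 2. Stack: [2]
STORE_FAST s → s=2. Stack: []
LOAD_FAST s → push 2. Stack: [2]
LOAD_CONST → push 4. Stack: [2, 4]
BINARY_OP - → 2 - 4 = -2. Stack: [-2]
STORE_FAST s → s=-2. Stack: []
LOAD_CONST → push 9. Stack: [9]
LOAD_FAST s → push -2. Stack: [9, -2]
BINARY_OP + → 9 + -2 = 7. Stack: [7]
LOAD_CONST → push 4. Stack: [7, 4]
BINARY_OP - → 7 - 4 = 3. Stack: [3]
STORE_FAST r → r=3. Stack: []
LOAD_FAST r → push 3. Stack: [3]
RETURN_VALUE → return 3.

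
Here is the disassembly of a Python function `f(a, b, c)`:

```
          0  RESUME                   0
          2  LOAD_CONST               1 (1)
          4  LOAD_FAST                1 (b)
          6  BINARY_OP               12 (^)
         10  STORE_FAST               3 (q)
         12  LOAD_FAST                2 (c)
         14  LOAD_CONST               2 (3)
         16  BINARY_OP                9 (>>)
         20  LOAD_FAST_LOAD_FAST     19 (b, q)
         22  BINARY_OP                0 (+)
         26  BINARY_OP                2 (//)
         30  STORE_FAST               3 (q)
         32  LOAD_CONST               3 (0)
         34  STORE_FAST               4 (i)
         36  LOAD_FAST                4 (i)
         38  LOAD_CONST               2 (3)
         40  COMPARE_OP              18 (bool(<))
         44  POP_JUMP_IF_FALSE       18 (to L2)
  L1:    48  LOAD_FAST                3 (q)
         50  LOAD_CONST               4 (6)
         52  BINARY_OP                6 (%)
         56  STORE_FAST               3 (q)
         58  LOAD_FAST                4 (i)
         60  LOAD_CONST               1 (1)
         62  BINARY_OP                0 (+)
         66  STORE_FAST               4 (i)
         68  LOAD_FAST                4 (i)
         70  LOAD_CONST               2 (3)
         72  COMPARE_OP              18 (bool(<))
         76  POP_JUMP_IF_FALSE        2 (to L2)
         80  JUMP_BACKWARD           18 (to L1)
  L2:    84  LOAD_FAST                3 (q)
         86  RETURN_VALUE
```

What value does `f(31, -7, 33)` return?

5

LOAD_CONST → push 1. Stack: [1]
LOAD_FAST b → push -7. Stack: [1, -7]
BINARY_OP ^ → 1 ^ -7 = -8. Stack: [-8]
STORE_FAST q → q=-8. Stack: []
LOAD_FAST c → push 33. Stack: [33]
LOAD_CONST → push 3. Stack: [33, 3]
BINARY_OP >> → 33 >> 3 = 4. Stack: [4]
LOAD_FAST_LOAD_FAST b,q → push -7,-8. Stack: [4, -7, -8]
BINARY_OP + → -7 + -8 = -15. Stack: [4, -15]
BINARY_OP // → 4 // -15 = -1. Stack: [-1]
STORE_FAST q → q=-1. Stack: []
LOAD_CONST → push 0. Stack: [0]
STORE_FAST i → i=0. Stack: []
LOAD_FAST i → push 0. Stack: [0]
LOAD_CONST → push 3. Stack: [0, 3]
COMPARE_OP bool(<) → 0 vs 3 = True. Stack: [True]
POP_JUMP_IF_FALSE → pop True; no jump. Stack: []
LOAD_FAST q → push -1. Stack: [-1]
LOAD_CONST → push 6. Stack: [-1, 6]
BINARY_OP % → -1 % 6 = 5. Stack: [5]
STORE_FAST q → q=5. Stack: []
LOAD_FAST i → push 0. Stack: [0]
LOAD_CONST → push 1. Stack: [0, 1]
BINARY_OP + → 0 + 1 = 1. Stack: [1]
STORE_FAST i → i=1. Stack: []
LOAD_FAST i → push 1. Stack: [1]
LOAD_CONST → push 3. Stack: [1, 3]
COMPARE_OP bool(<) → 1 vs 3 = True. Stack: [True]
POP_JUMP_IF_FALSE → pop True; no jump. Stack: []
LOAD_FAST q → push 5. Stack: [5]
LOAD_CONST → push 6. Stack: [5, 6]
BINARY_OP % → 5 % 6 = 5. Stack: [5]
STORE_FAST q → q=5. Stack: []
LOAD_FAST i → push 1. Stack: [1]
LOAD_CONST → push 1. Stack: [1, 1]
BINARY_OP + → 1 + 1 = 2. Stack: [2]
STORE_FAST i → i=2. Stack: []
LOAD_FAST i → push 2. Stack: [2]
LOAD_CONST → push 3. Stack: [2, 3]
COMPARE_OP bool(<) → 2 vs 3 = True. Stack: [True]
POP_JUMP_IF_FALSE → pop True; no jump. Stack: []
LOAD_FAST q → push 5. Stack: [5]
LOAD_CONST → push 6. Stack: [5, 6]
BINARY_OP % → 5 % 6 = 5. Stack: [5]
STORE_FAST q → q=5. Stack: []
LOAD_FAST i → push 2. Stack: [2]
LOAD_CONST → push 1. Stack: [2, 1]
BINARY_OP + → 2 + 1 = 3. Stack: [3]
STORE_FAST i → i=3. Stack: []
LOAD_FAST i → push 3. Stack: [3]
LOAD_CONST → push 3. Stack: [3, 3]
COMPARE_OP bool(<) → 3 vs 3 = False. Stack: [False]
POP_JUMP_IF_FALSE → pop False; jump. Stack: []
LOAD_FAST q → push 5. Stack: [5]
RETURN_VALUE → return 5.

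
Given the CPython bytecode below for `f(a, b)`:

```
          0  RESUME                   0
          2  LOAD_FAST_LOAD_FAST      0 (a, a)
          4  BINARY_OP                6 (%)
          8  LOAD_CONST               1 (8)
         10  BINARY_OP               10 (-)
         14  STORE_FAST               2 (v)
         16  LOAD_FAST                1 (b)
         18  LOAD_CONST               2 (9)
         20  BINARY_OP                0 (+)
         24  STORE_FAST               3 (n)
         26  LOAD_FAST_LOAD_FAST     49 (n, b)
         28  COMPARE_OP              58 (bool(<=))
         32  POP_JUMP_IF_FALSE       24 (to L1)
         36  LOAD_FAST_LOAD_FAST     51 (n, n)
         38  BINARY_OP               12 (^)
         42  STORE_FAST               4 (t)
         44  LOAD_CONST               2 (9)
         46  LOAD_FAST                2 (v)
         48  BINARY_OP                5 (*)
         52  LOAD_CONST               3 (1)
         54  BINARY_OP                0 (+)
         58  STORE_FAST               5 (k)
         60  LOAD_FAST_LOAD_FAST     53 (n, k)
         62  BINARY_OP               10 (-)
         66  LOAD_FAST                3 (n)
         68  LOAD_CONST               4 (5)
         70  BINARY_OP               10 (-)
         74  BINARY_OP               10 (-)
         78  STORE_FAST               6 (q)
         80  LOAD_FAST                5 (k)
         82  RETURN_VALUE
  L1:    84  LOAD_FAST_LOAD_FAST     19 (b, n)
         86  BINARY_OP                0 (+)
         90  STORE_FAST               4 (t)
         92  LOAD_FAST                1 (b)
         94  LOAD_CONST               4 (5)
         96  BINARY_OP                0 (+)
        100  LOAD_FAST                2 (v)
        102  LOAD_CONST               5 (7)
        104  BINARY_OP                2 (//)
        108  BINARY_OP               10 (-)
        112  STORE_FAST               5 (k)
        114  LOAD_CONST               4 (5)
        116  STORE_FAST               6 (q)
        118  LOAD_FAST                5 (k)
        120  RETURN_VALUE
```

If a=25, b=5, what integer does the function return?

12

LOAD_FAST_LOAD_FAST a,a → push 25,25. Stack: [25, 25]
BINARY_OP % → 25 % 25 = 0. Stack: [0]
LOAD_CONST → push 8. Stack: [0, 8]
BINARY_OP - → 0 - 8 = -8. Stack: [-8]
STORE_FAST v → v=-8. Stack: []
LOAD_FAST b → push 5. Stack: [5]
LOAD_CONST → push 9. Stack: [5, 9]
BINARY_OP + → 5 + 9 = 14. Stack: [14]
STORE_FAST n → n=14. Stack: []
LOAD_FAST_LOAD_FAST n,b → push 14,5. Stack: [14, 5]
COMPARE_OP bool(<=) → 14 vs 5 = False. Stack: [False]
POP_JUMP_IF_FALSE → pop False; jump. Stack: []
LOAD_FAST_LOAD_FAST b,n → push 5,14. Stack: [5, 14]
BINARY_OP + → 5 + 14 = 19. Stack: [19]
STORE_FAST t → t=19. Stack: []
LOAD_FAST b → push 5. Stack: [5]
LOAD_CONST → push 5. Stack: [5, 5]
BINARY_OP + → 5 + 5 = 10. Stack: [10]
LOAD_FAST v → push -8. Stack: [10, -8]
LOAD_CONST → push 7. Stack: [10, -8, 7]
BINARY_OP // → -8 // 7 = -2. Stack: [10, -2]
BINARY_OP - → 10 - -2 = 12. Stack: [12]
STORE_FAST k → k=12. Stack: []
LOAD_CONST → push 5. Stack: [5]
STORE_FAST q → q=5. Stack: []
LOAD_FAST k → push 12. Stack: [12]
RETURN_VALUE → return 12.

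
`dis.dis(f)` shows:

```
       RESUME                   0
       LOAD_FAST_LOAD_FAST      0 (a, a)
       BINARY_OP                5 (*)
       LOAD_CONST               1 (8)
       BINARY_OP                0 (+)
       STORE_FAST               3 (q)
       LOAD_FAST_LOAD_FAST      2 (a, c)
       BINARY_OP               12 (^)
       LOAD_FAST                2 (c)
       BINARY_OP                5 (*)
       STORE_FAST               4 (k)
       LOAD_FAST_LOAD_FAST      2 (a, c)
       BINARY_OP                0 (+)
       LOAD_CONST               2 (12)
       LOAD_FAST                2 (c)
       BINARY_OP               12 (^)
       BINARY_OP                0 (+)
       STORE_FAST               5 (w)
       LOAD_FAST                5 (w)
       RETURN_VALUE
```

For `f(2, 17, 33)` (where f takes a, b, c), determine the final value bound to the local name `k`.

1155

LOAD_FAST_LOAD_FAST a,a → push 2,2. Stack: [2, 2]
BINARY_OP * → 2 * 2 = 4. Stack: [4]
LOAD_CONST → push 8. Stack: [4, 8]
BINARY_OP + → 4 + 8 = 12. Stack: [12]
STORE_FAST q → q=12. Stack: []
LOAD_FAST_LOAD_FAST a,c → push 2,33. Stack: [2, 33]
BINARY_OP ^ → 2 ^ 33 = 35. Stack: [35]
LOAD_FAST c → push 33. Stack: [35, 33]
BINARY_OP * → 35 * 33 = 1155. Stack: [1155]
STORE_FAST k → k=1155. Stack: []
LOAD_FAST_LOAD_FAST a,c → push 2,33. Stack: [2, 33]
BINARY_OP + → 2 + 33 = 35. Stack: [35]
LOAD_CONST → push 12. Stack: [35, 12]
LOAD_FAST c → push 33. Stack: [35, 12, 33]
BINARY_OP ^ → 12 ^ 33 = 45. Stack: [35, 45]
BINARY_OP + → 35 + 45 = 80. Stack: [80]
STORE_FAST w → w=80. Stack: []
LOAD_FAST w → push 80. Stack: [80]
RETURN_VALUE → return 80.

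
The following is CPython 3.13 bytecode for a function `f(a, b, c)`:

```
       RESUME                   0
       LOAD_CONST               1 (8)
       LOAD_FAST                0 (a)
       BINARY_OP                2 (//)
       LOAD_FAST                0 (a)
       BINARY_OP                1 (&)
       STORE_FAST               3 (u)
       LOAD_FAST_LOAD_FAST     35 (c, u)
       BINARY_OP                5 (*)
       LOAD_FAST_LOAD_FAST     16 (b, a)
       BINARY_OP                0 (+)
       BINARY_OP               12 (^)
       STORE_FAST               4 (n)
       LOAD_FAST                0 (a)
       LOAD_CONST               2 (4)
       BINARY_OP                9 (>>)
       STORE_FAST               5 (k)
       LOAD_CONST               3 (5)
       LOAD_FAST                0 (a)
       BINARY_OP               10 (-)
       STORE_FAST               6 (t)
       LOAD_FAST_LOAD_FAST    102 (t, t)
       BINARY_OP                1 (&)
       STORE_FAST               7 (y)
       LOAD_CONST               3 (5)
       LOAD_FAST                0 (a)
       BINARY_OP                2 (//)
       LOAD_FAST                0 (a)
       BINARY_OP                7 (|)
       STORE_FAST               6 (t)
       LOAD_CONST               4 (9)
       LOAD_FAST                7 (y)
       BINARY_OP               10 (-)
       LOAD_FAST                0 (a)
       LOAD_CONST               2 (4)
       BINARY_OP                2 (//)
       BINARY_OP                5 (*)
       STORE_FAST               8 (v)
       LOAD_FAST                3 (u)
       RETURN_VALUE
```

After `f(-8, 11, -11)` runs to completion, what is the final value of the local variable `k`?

-1

LOAD_CONST → push 8. Stack: [8]
LOAD_FAST a → push -8. Stack: [8, -8]
BINARY_OP // → 8 // -8 = -1. Stack: [-1]
LOAD_FAST a → push -8. Stack: [-1, -8]
BINARY_OP & → -1 & -8 = -8. Stack: [-8]
STORE_FAST u → u=-8. Stack: []
LOAD_FAST_LOAD_FAST c,u → push -11,-8. Stack: [-11, -8]
BINARY_OP * → -11 * -8 = 88. Stack: [88]
LOAD_FAST_LOAD_FAST b,a → push 11,-8. Stack: [88, 11, -8]
BINARY_OP + → 11 + -8 = 3. Stack: [88, 3]
BINARY_OP ^ → 88 ^ 3 = 91. Stack: [91]
STORE_FAST n → n=91. Stack: []
LOAD_FAST a → push -8. Stack: [-8]
LOAD_CONST → push 4. Stack: [-8, 4]
BINARY_OP >> → -8 >> 4 = -1. Stack: [-1]
STORE_FAST k → k=-1. Stack: []
LOAD_CONST → push 5. Stack: [5]
LOAD_FAST a → push -8. Stack: [5, -8]
BINARY_OP - → 5 - -8 = 13. Stack: [13]
STORE_FAST t → t=13. Stack: []
LOAD_FAST_LOAD_FAST t,t → push 13,13. Stack: [13, 13]
BINARY_OP & → 13 & 13 = 13. Stack: [13]
STORE_FAST y → y=13. Stack: []
LOAD_CONST → push 5. Stack: [5]
LOAD_FAST a → push -8. Stack: [5, -8]
BINARY_OP // → 5 // -8 = -1. Stack: [-1]
LOAD_FAST a → push -8. Stack: [-1, -8]
BINARY_OP | → -1 | -8 = -1. Stack: [-1]
STORE_FAST t → t=-1. Stack: []
LOAD_CONST → push 9. Stack: [9]
LOAD_FAST y → push 13. Stack: [9, 13]
BINARY_OP - → 9 - 13 = -4. Stack: [-4]
LOAD_FAST a → push -8. Stack: [-4, -8]
LOAD_CONST → push 4. Stack: [-4, -8, 4]
BINARY_OP // → -8 // 4 = -2. Stack: [-4, -2]
BINARY_OP * → -4 * -2 = 8. Stack: [8]
STORE_FAST v → v=8. Stack: []
LOAD_FAST u → push -8. Stack: [-8]
RETURN_VALUE → return -8.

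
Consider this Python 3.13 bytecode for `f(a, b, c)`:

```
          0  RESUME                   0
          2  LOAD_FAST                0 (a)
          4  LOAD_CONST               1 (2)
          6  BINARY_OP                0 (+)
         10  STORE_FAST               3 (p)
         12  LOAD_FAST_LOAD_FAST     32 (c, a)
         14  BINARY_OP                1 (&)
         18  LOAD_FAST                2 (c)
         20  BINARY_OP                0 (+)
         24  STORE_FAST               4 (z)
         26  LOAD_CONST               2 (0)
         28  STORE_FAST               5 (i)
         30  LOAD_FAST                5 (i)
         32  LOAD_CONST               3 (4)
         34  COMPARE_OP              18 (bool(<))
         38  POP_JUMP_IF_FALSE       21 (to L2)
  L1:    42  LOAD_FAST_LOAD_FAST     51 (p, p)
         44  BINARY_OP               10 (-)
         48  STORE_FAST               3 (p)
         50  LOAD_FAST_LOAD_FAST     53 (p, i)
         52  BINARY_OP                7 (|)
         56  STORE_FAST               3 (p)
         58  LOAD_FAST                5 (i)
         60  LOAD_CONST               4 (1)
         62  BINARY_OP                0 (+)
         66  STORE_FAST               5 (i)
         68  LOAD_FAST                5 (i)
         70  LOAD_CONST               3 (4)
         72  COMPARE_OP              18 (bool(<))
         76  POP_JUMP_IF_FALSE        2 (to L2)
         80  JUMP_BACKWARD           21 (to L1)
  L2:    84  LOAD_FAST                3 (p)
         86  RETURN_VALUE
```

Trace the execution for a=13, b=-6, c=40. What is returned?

3

LOAD_FAST a → push 13
LOAD_CONST → push 2
BINARY_OP + → 13 + 2 = 15
STORE_FAST p → p=15
LOAD_FAST_LOAD_FAST c,a → push 40,13
BINARY_OP & → 40 & 13 = 8
LOAD_FAST c → push 40
BINARY_OP + → 8 + 40 = 48
STORE_FAST z → z=48
LOAD_CONST → push 0
STORE_FAST i → i=0
LOAD_FAST i → push 0
LOAD_CONST → push 4
COMPARE_OP bool(<) → 0 vs 4 = True
POP_JUMP_IF_FALSE → pop True; no jump
LOAD_FAST_LOAD_FAST p,p → push 15,15
BINARY_OP - → 15 - 15 = 0
STORE_FAST p → p=0
LOAD_FAST_LOAD_FAST p,i → push 0,0
BINARY_OP | → 0 | 0 = 0
STORE_FAST p → p=0
LOAD_FAST i → push 0
LOAD_CONST → push 1
BINARY_OP + → 0 + 1 = 1
STORE_FAST i → i=1
LOAD_FAST i → push 1
LOAD_CONST → push 4
COMPARE_OP bool(<) → 1 vs 4 = True
POP_JUMP_IF_FALSE → pop True; no jump
LOAD_FAST_LOAD_FAST p,p → push 0,0
BINARY_OP - → 0 - 0 = 0
STORE_FAST p → p=0
LOAD_FAST_LOAD_FAST p,i → push 0,1
BINARY_OP | → 0 | 1 = 1
STORE_FAST p → p=1
LOAD_FAST i → push 1
LOAD_CONST → push 1
BINARY_OP + → 1 + 1 = 2
STORE_FAST i → i=2
LOAD_FAST i → push 2
LOAD_CONST → push 4
COMPARE_OP bool(<) → 2 vs 4 = True
POP_JUMP_IF_FALSE → pop True; no jump
LOAD_FAST_LOAD_FAST p,p → push 1,1
BINARY_OP - → 1 - 1 = 0
STORE_FAST p → p=0
LOAD_FAST_LOAD_FAST p,i → push 0,2
BINARY_OP | → 0 | 2 = 2
STORE_FAST p → p=2
LOAD_FAST i → push 2
LOAD_CONST → push 1
BINARY_OP + → 2 + 1 = 3
STORE_FAST i → i=3
LOAD_FAST i → push 3
LOAD_CONST → push 4
COMPARE_OP bool(<) → 3 vs 4 = True
POP_JUMP_IF_FALSE → pop True; no jump
LOAD_FAST_LOAD_FAST p,p → push 2,2
BINARY_OP - → 2 - 2 = 0
STORE_FAST p → p=0
LOAD_FAST_LOAD_FAST p,i → push 0,3
BINARY_OP | → 0 | 3 = 3
STORE_FAST p → p=3
LOAD_FAST i → push 3
LOAD_CONST → push 1
BINARY_OP + → 3 + 1 = 4
STORE_FAST i → i=4
LOAD_FAST i → push 4
LOAD_CONST → push 4
COMPARE_OP bool(<) → 4 vs 4 = False
POP_JUMP_IF_FALSE → pop False; jump
LOAD_FAST p → push 3
RETURN_VALUE → return 3.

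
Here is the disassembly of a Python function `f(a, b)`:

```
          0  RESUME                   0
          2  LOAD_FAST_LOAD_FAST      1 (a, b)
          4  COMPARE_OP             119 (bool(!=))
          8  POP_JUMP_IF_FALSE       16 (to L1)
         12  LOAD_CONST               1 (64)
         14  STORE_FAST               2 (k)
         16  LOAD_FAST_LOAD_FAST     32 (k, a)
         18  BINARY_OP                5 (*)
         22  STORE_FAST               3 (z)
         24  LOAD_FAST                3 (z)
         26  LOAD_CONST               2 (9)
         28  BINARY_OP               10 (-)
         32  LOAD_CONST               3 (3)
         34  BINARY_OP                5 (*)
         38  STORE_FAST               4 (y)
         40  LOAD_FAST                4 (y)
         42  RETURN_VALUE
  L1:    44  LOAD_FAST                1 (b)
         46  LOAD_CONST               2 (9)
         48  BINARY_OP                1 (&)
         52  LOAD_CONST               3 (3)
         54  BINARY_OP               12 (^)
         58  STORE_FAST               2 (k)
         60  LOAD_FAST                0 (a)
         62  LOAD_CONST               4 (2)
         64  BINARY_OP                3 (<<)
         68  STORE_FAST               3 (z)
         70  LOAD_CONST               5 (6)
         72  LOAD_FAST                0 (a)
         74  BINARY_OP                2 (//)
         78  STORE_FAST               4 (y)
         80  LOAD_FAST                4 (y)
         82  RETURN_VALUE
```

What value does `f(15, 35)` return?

LOAD_FAST_LOAD_FAST a,b → push 15,35. Stack: [15, 35]
COMPARE_OP bool(!=) → 15 vs 35 = True. Stack: [True]
POP_JUMP_IF_FALSE → pop True; no jump. Stack: []
LOAD_CONST → push 64. Stack: [64]
STORE_FAST k → k=64. Stack: []
LOAD_FAST_LOAD_FAST k,a → push 64,15. Stack: [64, 15]
BINARY_OP * → 64 * 15 = 960. Stack: [960]
STORE_FAST z → z=960. Stack: []
LOAD_FAST z → push 960. Stack: [960]
LOAD_CONST → push 9. Stack: [960, 9]
BINARY_OP - → 960 - 9 = 951. Stack: [951]
LOAD_CONST → push 3. Stack: [951, 3]
BINARY_OP * → 951 * 3 = 2853. Stack: [2853]
STORE_FAST y → y=2853. Stack: []
LOAD_FAST y → push 2853. Stack: [2853]
RETURN_VALUE → return 2853.

2853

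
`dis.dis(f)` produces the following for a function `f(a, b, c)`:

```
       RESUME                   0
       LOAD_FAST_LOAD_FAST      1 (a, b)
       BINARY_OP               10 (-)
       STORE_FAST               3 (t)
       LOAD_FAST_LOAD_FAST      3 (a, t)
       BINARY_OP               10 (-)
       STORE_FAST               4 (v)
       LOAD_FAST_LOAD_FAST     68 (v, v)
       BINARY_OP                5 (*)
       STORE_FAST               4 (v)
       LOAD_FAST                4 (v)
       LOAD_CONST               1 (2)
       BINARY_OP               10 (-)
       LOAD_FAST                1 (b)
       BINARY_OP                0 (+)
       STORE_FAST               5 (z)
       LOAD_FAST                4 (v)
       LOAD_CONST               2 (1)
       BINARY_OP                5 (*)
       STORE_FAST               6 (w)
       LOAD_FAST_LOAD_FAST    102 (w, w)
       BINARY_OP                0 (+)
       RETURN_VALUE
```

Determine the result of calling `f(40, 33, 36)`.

LOAD_FAST_LOAD_FAST a,b → push 40,33. Stack: [40, 33]
BINARY_OP - → 40 - 33 = 7. Stack: [7]
STORE_FAST t → t=7. Stack: []
LOAD_FAST_LOAD_FAST a,t → push 40,7. Stack: [40, 7]
BINARY_OP - → 40 - 7 = 33. Stack: [33]
STORE_FAST v → v=33. Stack: []
LOAD_FAST_LOAD_FAST v,v → push 33,33. Stack: [33, 33]
BINARY_OP * → 33 * 33 = 1089. Stack: [1089]
STORE_FAST v → v=1089. Stack: []
LOAD_FAST v → push 1089. Stack: [1089]
LOAD_CONST → push 2. Stack: [1089, 2]
BINARY_OP - → 1089 - 2 = 1087. Stack: [1087]
LOAD_FAST b → push 33. Stack: [1087, 33]
BINARY_OP + → 1087 + 33 = 1120. Stack: [1120]
STORE_FAST z → z=1120. Stack: []
LOAD_FAST v → push 1089. Stack: [1089]
LOAD_CONST → push 1. Stack: [1089, 1]
BINARY_OP * → 1089 * 1 = 1089. Stack: [1089]
STORE_FAST w → w=1089. Stack: []
LOAD_FAST_LOAD_FAST w,w → push 1089,1089. Stack: [1089, 1089]
BINARY_OP + → 1089 + 1089 = 2178. Stack: [2178]
RETURN_VALUE → return 2178.

2178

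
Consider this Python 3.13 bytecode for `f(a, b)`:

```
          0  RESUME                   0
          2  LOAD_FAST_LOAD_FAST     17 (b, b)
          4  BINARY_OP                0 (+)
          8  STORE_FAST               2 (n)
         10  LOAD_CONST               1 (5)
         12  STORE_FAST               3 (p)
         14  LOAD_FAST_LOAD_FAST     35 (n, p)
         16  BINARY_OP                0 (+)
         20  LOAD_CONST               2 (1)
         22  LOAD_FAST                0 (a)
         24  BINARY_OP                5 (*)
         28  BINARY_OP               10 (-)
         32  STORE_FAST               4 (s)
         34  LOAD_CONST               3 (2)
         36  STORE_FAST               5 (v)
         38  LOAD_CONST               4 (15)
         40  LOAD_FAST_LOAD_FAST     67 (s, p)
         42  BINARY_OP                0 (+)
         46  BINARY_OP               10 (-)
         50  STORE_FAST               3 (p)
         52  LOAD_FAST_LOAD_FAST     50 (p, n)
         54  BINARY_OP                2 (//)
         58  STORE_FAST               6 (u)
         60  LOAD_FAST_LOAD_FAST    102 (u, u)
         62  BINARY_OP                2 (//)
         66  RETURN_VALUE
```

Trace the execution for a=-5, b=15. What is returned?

1

LOAD_FAST_LOAD_FAST b,b → push 15,15. Stack: [15, 15]
BINARY_OP + → 15 + 15 = 30. Stack: [30]
STORE_FAST n → n=30. Stack: []
LOAD_CONST → push 5. Stack: [5]
STORE_FAST p → p=5. Stack: []
LOAD_FAST_LOAD_FAST n,p → push 30,5. Stack: [30, 5]
BINARY_OP + → 30 + 5 = 35. Stack: [35]
LOAD_CONST → push 1. Stack: [35, 1]
LOAD_FAST a → push -5. Stack: [35, 1, -5]
BINARY_OP * → 1 * -5 = -5. Stack: [35, -5]
BINARY_OP - → 35 - -5 = 40. Stack: [40]
STORE_FAST s → s=40. Stack: []
LOAD_CONST → push 2. Stack: [2]
STORE_FAST v → v=2. Stack: []
LOAD_CONST → push 15. Stack: [15]
LOAD_FAST_LOAD_FAST s,p → push 40,5. Stack: [15, 40, 5]
BINARY_OP + → 40 + 5 = 45. Stack: [15, 45]
BINARY_OP - → 15 - 45 = -30. Stack: [-30]
STORE_FAST p → p=-30. Stack: []
LOAD_FAST_LOAD_FAST p,n → push -30,30. Stack: [-30, 30]
BINARY_OP // → -30 // 30 = -1. Stack: [-1]
STORE_FAST u → u=-1. Stack: []
LOAD_FAST_LOAD_FAST u,u → push -1,-1. Stack: [-1, -1]
BINARY_OP // → -1 // -1 = 1. Stack: [1]
RETURN_VALUE → return 1.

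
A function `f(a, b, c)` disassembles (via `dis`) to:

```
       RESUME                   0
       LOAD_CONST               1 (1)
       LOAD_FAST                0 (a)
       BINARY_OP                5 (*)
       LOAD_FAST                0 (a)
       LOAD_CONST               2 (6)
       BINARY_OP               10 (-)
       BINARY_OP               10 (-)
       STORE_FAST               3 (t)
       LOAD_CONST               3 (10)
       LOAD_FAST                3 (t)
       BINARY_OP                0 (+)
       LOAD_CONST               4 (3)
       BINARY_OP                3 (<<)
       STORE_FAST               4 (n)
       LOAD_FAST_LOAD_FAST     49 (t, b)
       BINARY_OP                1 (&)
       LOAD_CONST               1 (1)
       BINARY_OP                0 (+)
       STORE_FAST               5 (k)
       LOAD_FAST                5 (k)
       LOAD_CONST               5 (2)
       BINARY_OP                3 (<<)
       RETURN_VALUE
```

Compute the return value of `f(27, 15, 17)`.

LOAD_CONST → push 1. Stack: [1]
LOAD_FAST a → push 27. Stack: [1, 27]
BINARY_OP * → 1 * 27 = 27. Stack: [27]
LOAD_FAST a → push 27. Stack: [27, 27]
LOAD_CONST → push 6. Stack: [27, 27, 6]
BINARY_OP - → 27 - 6 = 21. Stack: [27, 21]
BINARY_OP - → 27 - 21 = 6. Stack: [6]
STORE_FAST t → t=6. Stack: []
LOAD_CONST → push 10. Stack: [10]
LOAD_FAST t → push 6. Stack: [10, 6]
BINARY_OP + → 10 + 6 = 16. Stack: [16]
LOAD_CONST → push 3. Stack: [16, 3]
BINARY_OP << → 16 << 3 = 128. Stack: [128]
STORE_FAST n → n=128. Stack: []
LOAD_FAST_LOAD_FAST t,b → push 6,15. Stack: [6, 15]
BINARY_OP & → 6 & 15 = 6. Stack: [6]
LOAD_CONST → push 1. Stack: [6, 1]
BINARY_OP + → 6 + 1 = 7. Stack: [7]
STORE_FAST k → k=7. Stack: []
LOAD_FAST k → push 7. Stack: [7]
LOAD_CONST → push 2. Stack: [7, 2]
BINARY_OP << → 7 << 2 = 28. Stack: [28]
RETURN_VALUE → return 28.

28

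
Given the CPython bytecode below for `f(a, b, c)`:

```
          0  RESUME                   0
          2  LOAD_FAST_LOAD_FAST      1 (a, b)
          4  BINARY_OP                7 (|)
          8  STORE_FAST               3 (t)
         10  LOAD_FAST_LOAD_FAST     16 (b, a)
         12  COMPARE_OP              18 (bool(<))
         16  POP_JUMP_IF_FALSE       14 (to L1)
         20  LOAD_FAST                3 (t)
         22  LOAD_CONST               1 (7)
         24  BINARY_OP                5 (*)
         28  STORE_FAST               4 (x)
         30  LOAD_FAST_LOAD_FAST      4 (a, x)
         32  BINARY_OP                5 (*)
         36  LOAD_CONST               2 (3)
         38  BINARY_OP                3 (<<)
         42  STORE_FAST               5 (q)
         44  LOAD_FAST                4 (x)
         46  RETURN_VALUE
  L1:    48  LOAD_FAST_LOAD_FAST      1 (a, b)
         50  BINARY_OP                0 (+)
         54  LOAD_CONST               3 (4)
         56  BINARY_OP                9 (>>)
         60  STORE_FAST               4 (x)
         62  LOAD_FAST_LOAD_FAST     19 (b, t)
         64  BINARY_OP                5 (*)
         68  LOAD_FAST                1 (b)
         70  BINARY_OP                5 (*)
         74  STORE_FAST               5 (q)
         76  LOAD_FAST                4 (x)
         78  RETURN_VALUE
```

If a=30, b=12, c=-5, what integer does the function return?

LOAD_FAST_LOAD_FAST a,b → push 30,12. Stack: [30, 12]
BINARY_OP | → 30 | 12 = 30. Stack: [30]
STORE_FAST t → t=30. Stack: []
LOAD_FAST_LOAD_FAST b,a → push 12,30. Stack: [12, 30]
COMPARE_OP bool(<) → 12 vs 30 = True. Stack: [True]
POP_JUMP_IF_FALSE → pop True; no jump. Stack: []
LOAD_FAST t → push 30. Stack: [30]
LOAD_CONST → push 7. Stack: [30, 7]
BINARY_OP * → 30 * 7 = 210. Stack: [210]
STORE_FAST x → x=210. Stack: []
LOAD_FAST_LOAD_FAST a,x → push 30,210. Stack: [30, 210]
BINARY_OP * → 30 * 210 = 6300. Stack: [6300]
LOAD_CONST → push 3. Stack: [6300, 3]
BINARY_OP << → 6300 << 3 = 50400. Stack: [50400]
STORE_FAST q → q=50400. Stack: []
LOAD_FAST x → push 210. Stack: [210]
RETURN_VALUE → return 210.

210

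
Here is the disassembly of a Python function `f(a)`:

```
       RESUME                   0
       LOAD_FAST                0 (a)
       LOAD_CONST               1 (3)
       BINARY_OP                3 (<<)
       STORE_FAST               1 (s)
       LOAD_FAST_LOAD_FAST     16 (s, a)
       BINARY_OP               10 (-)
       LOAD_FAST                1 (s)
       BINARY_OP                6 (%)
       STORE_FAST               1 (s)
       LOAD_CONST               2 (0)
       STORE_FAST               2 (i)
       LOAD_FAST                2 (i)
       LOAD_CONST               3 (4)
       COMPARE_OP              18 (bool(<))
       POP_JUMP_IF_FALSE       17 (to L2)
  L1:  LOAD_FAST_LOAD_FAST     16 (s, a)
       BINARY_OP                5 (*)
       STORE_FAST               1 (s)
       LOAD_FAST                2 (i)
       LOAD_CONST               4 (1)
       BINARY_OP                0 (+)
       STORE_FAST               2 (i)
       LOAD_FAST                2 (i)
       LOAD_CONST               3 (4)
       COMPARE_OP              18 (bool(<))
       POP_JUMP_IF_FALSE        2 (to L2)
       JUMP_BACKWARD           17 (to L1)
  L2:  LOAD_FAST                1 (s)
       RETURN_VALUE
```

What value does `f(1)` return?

LOAD_FAST a → push 1. Stack: [1]
LOAD_CONST → push 3. Stack: [1, 3]
BINARY_OP << → 1 << 3 = 8. Stack: [8]
STORE_FAST s → s=8. Stack: []
LOAD_FAST_LOAD_FAST s,a → push 8,1. Stack: [8, 1]
BINARY_OP - → 8 - 1 = 7. Stack: [7]
LOAD_FAST s → push 8. Stack: [7, 8]
BINARY_OP % → 7 % 8 = 7. Stack: [7]
STORE_FAST s → s=7. Stack: []
LOAD_CONST → push 0. Stack: [0]
STORE_FAST i → i=0. Stack: []
LOAD_FAST i → push 0. Stack: [0]
LOAD_CONST → push 4. Stack: [0, 4]
COMPARE_OP bool(<) → 0 vs 4 = True. Stack: [True]
POP_JUMP_IF_FALSE → pop True; no jump. Stack: []
LOAD_FAST_LOAD_FAST s,a → push 7,1. Stack: [7, 1]
BINARY_OP * → 7 * 1 = 7. Stack: [7]
STORE_FAST s → s=7. Stack: []
LOAD_FAST i → push 0. Stack: [0]
LOAD_CONST → push 1. Stack: [0, 1]
BINARY_OP + → 0 + 1 = 1. Stack: [1]
STORE_FAST i → i=1. Stack: []
LOAD_FAST i → push 1. Stack: [1]
LOAD_CONST → push 4. Stack: [1, 4]
COMPARE_OP bool(<) → 1 vs 4 = True. Stack: [True]
POP_JUMP_IF_FALSE → pop True; no jump. Stack: []
LOAD_FAST_LOAD_FAST s,a → push 7,1. Stack: [7, 1]
BINARY_OP * → 7 * 1 = 7. Stack: [7]
STORE_FAST s → s=7. Stack: []
LOAD_FAST i → push 1. Stack: [1]
LOAD_CONST → push 1. Stack: [1, 1]
BINARY_OP + → 1 + 1 = 2. Stack: [2]
STORE_FAST i → i=2. Stack: []
LOAD_FAST i → push 2. Stack: [2]
LOAD_CONST → push 4. Stack: [2, 4]
COMPARE_OP bool(<) → 2 vs 4 = True. Stack: [True]
POP_JUMP_IF_FALSE → pop True; no jump. Stack: []
LOAD_FAST_LOAD_FAST s,a → push 7,1. Stack: [7, 1]
BINARY_OP * → 7 * 1 = 7. Stack: [7]
STORE_FAST s → s=7. Stack: []
LOAD_FAST i → push 2. Stack: [2]
LOAD_CONST → push 1. Stack: [2, 1]
BINARY_OP + → 2 + 1 = 3. Stack: [3]
STORE_FAST i → i=3. Stack: []
LOAD_FAST i → push 3. Stack: [3]
LOAD_CONST → push 4. Stack: [3, 4]
COMPARE_OP bool(<) → 3 vs 4 = True. Stack: [True]
POP_JUMP_IF_FALSE → pop True; no jump. Stack: []
LOAD_FAST_LOAD_FAST s,a → push 7,1. Stack: [7, 1]
BINARY_OP * → 7 * 1 = 7. Stack: [7]
STORE_FAST s → s=7. Stack: []
LOAD_FAST i → push 3. Stack: [3]
LOAD_CONST → push 1. Stack: [3, 1]
BINARY_OP + → 3 + 1 = 4. Stack: [4]
STORE_FAST i → i=4. Stack: []
LOAD_FAST i → push 4. Stack: [4]
LOAD_CONST → push 4. Stack: [4, 4]
COMPARE_OP bool(<) → 4 vs 4 = False. Stack: [False]
POP_JUMP_IF_FALSE → pop False; jump. Stack: []
LOAD_FAST s → push 7. Stack: [7]
RETURN_VALUE → return 7.

7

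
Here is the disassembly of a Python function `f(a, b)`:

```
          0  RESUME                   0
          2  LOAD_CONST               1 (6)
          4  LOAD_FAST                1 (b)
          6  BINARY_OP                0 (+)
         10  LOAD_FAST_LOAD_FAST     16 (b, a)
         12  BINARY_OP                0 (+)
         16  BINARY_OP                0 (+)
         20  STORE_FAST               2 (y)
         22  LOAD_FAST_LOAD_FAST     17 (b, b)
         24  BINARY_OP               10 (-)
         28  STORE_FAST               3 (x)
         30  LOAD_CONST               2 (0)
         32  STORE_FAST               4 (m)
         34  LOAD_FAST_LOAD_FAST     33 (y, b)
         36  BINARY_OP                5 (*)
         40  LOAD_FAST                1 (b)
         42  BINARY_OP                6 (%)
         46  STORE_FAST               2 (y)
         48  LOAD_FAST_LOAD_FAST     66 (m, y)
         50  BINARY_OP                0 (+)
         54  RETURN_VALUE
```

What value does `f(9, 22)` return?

LOAD_CONST → push 6. Stack: [6]
LOAD_FAST b → push 22. Stack: [6, 22]
BINARY_OP + → 6 + 22 = 28. Stack: [28]
LOAD_FAST_LOAD_FAST b,a → push 22,9. Stack: [28, 22, 9]
BINARY_OP + → 22 + 9 = 31. Stack: [28, 31]
BINARY_OP + → 28 + 31 = 59. Stack: [59]
STORE_FAST y → y=59. Stack: []
LOAD_FAST_LOAD_FAST b,b → push 22,22. Stack: [22, 22]
BINARY_OP - → 22 - 22 = 0. Stack: [0]
STORE_FAST x → x=0. Stack: []
LOAD_CONST → push 0. Stack: [0]
STORE_FAST m → m=0. Stack: []
LOAD_FAST_LOAD_FAST y,b → push 59,22. Stack: [59, 22]
BINARY_OP * → 59 * 22 = 1298. Stack: [1298]
LOAD_FAST b → push 22. Stack: [1298, 22]
BINARY_OP % → 1298 % 22 = 0. Stack: [0]
STORE_FAST y → y=0. Stack: []
LOAD_FAST_LOAD_FAST m,y → push 0,0. Stack: [0, 0]
BINARY_OP + → 0 + 0 = 0. Stack: [0]
RETURN_VALUE → return 0.

0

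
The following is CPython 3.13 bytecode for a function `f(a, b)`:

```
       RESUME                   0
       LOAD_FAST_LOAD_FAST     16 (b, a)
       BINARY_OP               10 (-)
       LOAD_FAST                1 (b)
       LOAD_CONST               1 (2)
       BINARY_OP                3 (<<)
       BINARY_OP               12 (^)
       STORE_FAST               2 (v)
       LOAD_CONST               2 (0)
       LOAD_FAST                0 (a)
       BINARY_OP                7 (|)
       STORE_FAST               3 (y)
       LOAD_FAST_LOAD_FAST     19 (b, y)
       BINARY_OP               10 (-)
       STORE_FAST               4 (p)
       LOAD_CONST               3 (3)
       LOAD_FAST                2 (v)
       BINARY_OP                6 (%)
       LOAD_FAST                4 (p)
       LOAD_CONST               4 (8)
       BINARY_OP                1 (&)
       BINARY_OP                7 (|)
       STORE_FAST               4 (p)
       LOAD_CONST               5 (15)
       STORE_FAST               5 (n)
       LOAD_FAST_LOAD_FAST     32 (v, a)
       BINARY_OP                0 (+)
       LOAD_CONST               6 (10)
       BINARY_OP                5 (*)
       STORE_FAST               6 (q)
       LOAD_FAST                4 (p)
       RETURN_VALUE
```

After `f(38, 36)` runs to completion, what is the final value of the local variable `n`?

LOAD_FAST_LOAD_FAST b,a → push 36,38. Stack: [36, 38]
BINARY_OP - → 36 - 38 = -2. Stack: [-2]
LOAD_FAST b → push 36. Stack: [-2, 36]
LOAD_CONST → push 2. Stack: [-2, 36, 2]
BINARY_OP << → 36 << 2 = 144. Stack: [-2, 144]
BINARY_OP ^ → -2 ^ 144 = -146. Stack: [-146]
STORE_FAST v → v=-146. Stack: []
LOAD_CONST → push 0. Stack: [0]
LOAD_FAST a → push 38. Stack: [0, 38]
BINARY_OP | → 0 | 38 = 38. Stack: [38]
STORE_FAST y → y=38. Stack: []
LOAD_FAST_LOAD_FAST b,y → push 36,38. Stack: [36, 38]
BINARY_OP - → 36 - 38 = -2. Stack: [-2]
STORE_FAST p → p=-2. Stack: []
LOAD_CONST → push 3. Stack: [3]
LOAD_FAST v → push -146. Stack: [3, -146]
BINARY_OP % → 3 % -146 = -143. Stack: [-143]
LOAD_FAST p → push -2. Stack: [-143, -2]
LOAD_CONST → push 8. Stack: [-143, -2, 8]
BINARY_OP & → -2 & 8 = 8. Stack: [-143, 8]
BINARY_OP | → -143 | 8 = -135. Stack: [-135]
STORE_FAST p → p=-135. Stack: []
LOAD_CONST → push 15. Stack: [15]
STORE_FAST n → n=15. Stack: []
LOAD_FAST_LOAD_FAST v,a → push -146,38. Stack: [-146, 38]
BINARY_OP + → -146 + 38 = -108. Stack: [-108]
LOAD_CONST → push 10. Stack: [-108, 10]
BINARY_OP * → -108 * 10 = -1080. Stack: [-1080]
STORE_FAST q → q=-1080. Stack: []
LOAD_FAST p → push -135. Stack: [-135]
RETURN_VALUE → return -135.

15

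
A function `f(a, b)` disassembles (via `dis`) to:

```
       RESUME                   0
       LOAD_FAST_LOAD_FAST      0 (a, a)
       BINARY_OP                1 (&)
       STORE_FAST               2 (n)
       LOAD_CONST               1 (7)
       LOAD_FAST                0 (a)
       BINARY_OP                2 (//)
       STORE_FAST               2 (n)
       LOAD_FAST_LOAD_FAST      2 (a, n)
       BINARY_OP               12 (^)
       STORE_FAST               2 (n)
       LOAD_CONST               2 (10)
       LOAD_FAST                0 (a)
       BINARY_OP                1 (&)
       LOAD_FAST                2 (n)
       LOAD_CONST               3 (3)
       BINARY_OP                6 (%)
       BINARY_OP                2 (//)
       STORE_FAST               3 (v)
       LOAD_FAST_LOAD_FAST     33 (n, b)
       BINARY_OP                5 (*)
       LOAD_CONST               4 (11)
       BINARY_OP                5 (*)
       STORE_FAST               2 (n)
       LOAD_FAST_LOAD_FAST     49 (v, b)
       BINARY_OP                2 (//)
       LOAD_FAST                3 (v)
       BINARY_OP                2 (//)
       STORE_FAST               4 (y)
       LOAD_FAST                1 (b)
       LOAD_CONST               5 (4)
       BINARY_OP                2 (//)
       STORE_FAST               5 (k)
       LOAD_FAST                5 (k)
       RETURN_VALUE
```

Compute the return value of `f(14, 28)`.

7

LOAD_FAST_LOAD_FAST a,a → push 14,14. Stack: [14, 14]
BINARY_OP & → 14 & 14 = 14. Stack: [14]
STORE_FAST n → n=14. Stack: []
LOAD_CONST → push 7. Stack: [7]
LOAD_FAST a → push 14. Stack: [7, 14]
BINARY_OP // → 7 // 14 = 0. Stack: [0]
STORE_FAST n → n=0. Stack: []
LOAD_FAST_LOAD_FAST a,n → push 14,0. Stack: [14, 0]
BINARY_OP ^ → 14 ^ 0 = 14. Stack: [14]
STORE_FAST n → n=14. Stack: []
LOAD_CONST → push 10. Stack: [10]
LOAD_FAST a → push 14. Stack: [10, 14]
BINARY_OP & → 10 & 14 = 10. Stack: [10]
LOAD_FAST n → push 14. Stack: [10, 14]
LOAD_CONST → push 3. Stack: [10, 14, 3]
BINARY_OP % → 14 % 3 = 2. Stack: [10, 2]
BINARY_OP // → 10 // 2 = 5. Stack: [5]
STORE_FAST v → v=5. Stack: []
LOAD_FAST_LOAD_FAST n,b → push 14,28. Stack: [14, 28]
BINARY_OP * → 14 * 28 = 392. Stack: [392]
LOAD_CONST → push 11. Stack: [392, 11]
BINARY_OP * → 392 * 11 = 4312. Stack: [4312]
STORE_FAST n → n=4312. Stack: []
LOAD_FAST_LOAD_FAST v,b → push 5,28. Stack: [5, 28]
BINARY_OP // → 5 // 28 = 0. Stack: [0]
LOAD_FAST v → push 5. Stack: [0, 5]
BINARY_OP // → 0 // 5 = 0. Stack: [0]
STORE_FAST y → y=0. Stack: []
LOAD_FAST b → push 28. Stack: [28]
LOAD_CONST → push 4. Stack: [28, 4]
BINARY_OP // → 28 // 4 = 7. Stack: [7]
STORE_FAST k → k=7. Stack: []
LOAD_FAST k → push 7. Stack: [7]
RETURN_VALUE → return 7.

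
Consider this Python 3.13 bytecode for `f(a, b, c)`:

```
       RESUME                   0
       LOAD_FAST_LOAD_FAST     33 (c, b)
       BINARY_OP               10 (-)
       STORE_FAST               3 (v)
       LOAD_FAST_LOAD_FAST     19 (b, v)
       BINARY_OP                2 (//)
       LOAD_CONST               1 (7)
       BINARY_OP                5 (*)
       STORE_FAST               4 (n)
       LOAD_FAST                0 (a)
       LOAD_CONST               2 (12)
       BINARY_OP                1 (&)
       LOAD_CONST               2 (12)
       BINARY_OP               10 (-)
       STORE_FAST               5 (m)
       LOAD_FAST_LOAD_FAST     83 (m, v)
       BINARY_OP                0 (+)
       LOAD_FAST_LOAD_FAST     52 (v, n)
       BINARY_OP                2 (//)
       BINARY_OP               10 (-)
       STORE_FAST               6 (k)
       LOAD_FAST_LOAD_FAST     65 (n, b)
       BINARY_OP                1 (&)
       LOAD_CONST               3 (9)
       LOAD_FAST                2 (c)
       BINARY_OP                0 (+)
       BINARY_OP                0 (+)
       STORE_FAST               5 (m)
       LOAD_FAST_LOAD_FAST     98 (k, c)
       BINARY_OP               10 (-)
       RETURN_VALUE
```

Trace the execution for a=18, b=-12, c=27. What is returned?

6

LOAD_FAST_LOAD_FAST c,b → push 27,-12. Stack: [27, -12]
BINARY_OP - → 27 - -12 = 39. Stack: [39]
STORE_FAST v → v=39. Stack: []
LOAD_FAST_LOAD_FAST b,v → push -12,39. Stack: [-12, 39]
BINARY_OP // → -12 // 39 = -1. Stack: [-1]
LOAD_CONST → push 7. Stack: [-1, 7]
BINARY_OP * → -1 * 7 = -7. Stack: [-7]
STORE_FAST n → n=-7. Stack: []
LOAD_FAST a → push 18. Stack: [18]
LOAD_CONST → push 12. Stack: [18, 12]
BINARY_OP & → 18 & 12 = 0. Stack: [0]
LOAD_CONST → push 12. Stack: [0, 12]
BINARY_OP - → 0 - 12 = -12. Stack: [-12]
STORE_FAST m → m=-12. Stack: []
LOAD_FAST_LOAD_FAST m,v → push -12,39. Stack: [-12, 39]
BINARY_OP + → -12 + 39 = 27. Stack: [27]
LOAD_FAST_LOAD_FAST v,n → push 39,-7. Stack: [27, 39, -7]
BINARY_OP // → 39 // -7 = -6. Stack: [27, -6]
BINARY_OP - → 27 - -6 = 33. Stack: [33]
STORE_FAST k → k=33. Stack: []
LOAD_FAST_LOAD_FAST n,b → push -7,-12. Stack: [-7, -12]
BINARY_OP & → -7 & -12 = -16. Stack: [-16]
LOAD_CONST → push 9. Stack: [-16, 9]
LOAD_FAST c → push 27. Stack: [-16, 9, 27]
BINARY_OP + → 9 + 27 = 36. Stack: [-16, 36]
BINARY_OP + → -16 + 36 = 20. Stack: [20]
STORE_FAST m → m=20. Stack: []
LOAD_FAST_LOAD_FAST k,c → push 33,27. Stack: [33, 27]
BINARY_OP - → 33 - 27 = 6. Stack: [6]
RETURN_VALUE → return 6.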